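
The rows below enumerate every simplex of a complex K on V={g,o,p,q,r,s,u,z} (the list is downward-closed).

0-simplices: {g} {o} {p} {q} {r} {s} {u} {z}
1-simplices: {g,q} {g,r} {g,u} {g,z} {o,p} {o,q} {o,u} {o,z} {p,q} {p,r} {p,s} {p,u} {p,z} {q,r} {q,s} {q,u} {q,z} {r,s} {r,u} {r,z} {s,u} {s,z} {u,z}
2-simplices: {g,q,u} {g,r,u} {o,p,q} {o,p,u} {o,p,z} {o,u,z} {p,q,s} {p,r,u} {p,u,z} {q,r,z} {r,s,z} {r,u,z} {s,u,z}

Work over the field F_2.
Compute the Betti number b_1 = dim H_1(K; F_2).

n_0=8 n_1=23 n_2=13  [Z2]
∂1: piv[gq,gr,gu,gz,op,oq,ps] rk=7  ker:ou,oz,pq,pr,pu,pz,qr,qs,qu,qz,rs,ru,rz,su,sz,uz
∂2: piv[gqu,gru,opq,opu,opz,ouz,pqs,pru,qrz,rsz,ruz,suz] rk=12  ker:puz
b_1=(23−7)−12=4

b_1=4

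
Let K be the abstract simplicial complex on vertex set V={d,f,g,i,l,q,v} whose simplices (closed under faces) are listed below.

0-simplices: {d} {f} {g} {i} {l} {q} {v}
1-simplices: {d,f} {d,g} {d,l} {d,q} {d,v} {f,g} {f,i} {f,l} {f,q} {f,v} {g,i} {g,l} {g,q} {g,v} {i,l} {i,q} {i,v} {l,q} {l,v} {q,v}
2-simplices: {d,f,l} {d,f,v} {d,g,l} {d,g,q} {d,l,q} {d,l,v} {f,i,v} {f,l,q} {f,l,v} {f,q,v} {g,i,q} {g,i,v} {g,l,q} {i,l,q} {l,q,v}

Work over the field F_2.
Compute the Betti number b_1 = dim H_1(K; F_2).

n_0=7 n_1=20 n_2=15  [Z2]
∂1: piv[df,dg,dl,dq,dv,fi] rk=6  ker:fg,fl,fq,fv,gi,gl,gq,gv,il,iq,iv,lq,lv,qv
∂2: piv[dfl,dfv,dgl,dgq,dlq,dlv,fiv,flq,fqv,giq,giv,ilq] rk=12  ker:flv,glq,lqv
b_1=(20−6)−12=2

b_1=2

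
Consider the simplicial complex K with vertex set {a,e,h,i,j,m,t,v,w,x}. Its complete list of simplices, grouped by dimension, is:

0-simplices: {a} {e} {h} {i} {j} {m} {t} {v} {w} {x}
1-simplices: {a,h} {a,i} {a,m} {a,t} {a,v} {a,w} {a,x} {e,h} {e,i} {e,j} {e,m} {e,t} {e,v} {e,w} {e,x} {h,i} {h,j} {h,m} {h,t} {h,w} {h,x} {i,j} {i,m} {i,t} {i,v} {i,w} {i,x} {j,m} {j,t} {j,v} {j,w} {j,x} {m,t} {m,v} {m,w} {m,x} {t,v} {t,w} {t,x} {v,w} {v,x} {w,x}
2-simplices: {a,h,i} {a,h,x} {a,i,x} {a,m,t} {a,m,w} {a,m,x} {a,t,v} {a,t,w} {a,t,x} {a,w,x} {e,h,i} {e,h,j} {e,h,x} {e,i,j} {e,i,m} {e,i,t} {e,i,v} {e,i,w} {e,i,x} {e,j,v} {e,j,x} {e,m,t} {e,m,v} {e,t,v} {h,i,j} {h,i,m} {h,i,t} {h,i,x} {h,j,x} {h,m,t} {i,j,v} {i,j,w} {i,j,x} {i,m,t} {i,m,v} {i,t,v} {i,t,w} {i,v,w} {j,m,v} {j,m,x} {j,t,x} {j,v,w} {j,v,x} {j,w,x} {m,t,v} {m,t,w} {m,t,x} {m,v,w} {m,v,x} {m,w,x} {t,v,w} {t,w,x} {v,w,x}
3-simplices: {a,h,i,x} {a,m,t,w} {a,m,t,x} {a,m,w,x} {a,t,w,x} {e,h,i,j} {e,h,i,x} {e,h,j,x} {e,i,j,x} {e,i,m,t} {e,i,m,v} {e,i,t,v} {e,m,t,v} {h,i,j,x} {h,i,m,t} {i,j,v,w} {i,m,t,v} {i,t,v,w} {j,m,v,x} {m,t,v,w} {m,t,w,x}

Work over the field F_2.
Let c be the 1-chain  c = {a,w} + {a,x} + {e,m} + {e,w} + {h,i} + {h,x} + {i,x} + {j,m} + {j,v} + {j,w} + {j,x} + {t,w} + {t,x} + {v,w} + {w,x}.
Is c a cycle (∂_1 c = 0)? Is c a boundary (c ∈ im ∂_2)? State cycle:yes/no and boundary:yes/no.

n_0=10 n_1=42 n_2=53 n_3=21  [Z2]
∂1: piv[ah,ai,am,at,av,aw,ax,eh,ej] rk=9  ker:ei,em,et,ev,ew,ex,hi,hj,hm,ht,hw,hx,ij,im,it,iv,iw,ix,jm,jt,jv,jw,jx,mt,mv,mw,mx,tv,tw,tx,vw,vx,wx
∂2: piv[ahi,ahx,aix,amt,amw,amx,atv,atw,atx,awx,ehi,ehj,ehx,eij,eim,eit,eiv,eiw,ejv,ejx,emt,emv,etv,him,hit,ijw,itw,ivw,jmv,jmx,jtx,jvx] rk=32  ker:eix,hij,hix,hjx,hmt,ijv,ijx,imt,imv,itv,jvw,jwx,mtv,mtw,mtx,mvw,mvx,mwx,tvw,twx,vwx
∂3: piv[ahix,amtw,amtx,amwx,atwx,ehij,ehix,ehjx,eijx,eimt,eimv,eitv,emtv,himt,ijvw,itvw,jmvx,mtvw] rk=18  ker:hijx,imtv,mtwx
∂1c = 0
c vs im∂2: reduces to 0 ⇒ boundary

cycle:yes boundary:yes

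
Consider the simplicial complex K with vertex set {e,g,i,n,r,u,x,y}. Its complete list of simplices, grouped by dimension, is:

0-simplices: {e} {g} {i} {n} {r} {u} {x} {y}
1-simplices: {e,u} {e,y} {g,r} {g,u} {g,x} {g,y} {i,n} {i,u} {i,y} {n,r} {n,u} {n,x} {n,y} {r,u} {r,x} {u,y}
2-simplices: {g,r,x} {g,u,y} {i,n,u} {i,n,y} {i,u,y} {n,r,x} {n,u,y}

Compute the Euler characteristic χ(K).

χ(K)=-1

n_0=8 n_1=16 n_2=7
χ=+8−16+7=-1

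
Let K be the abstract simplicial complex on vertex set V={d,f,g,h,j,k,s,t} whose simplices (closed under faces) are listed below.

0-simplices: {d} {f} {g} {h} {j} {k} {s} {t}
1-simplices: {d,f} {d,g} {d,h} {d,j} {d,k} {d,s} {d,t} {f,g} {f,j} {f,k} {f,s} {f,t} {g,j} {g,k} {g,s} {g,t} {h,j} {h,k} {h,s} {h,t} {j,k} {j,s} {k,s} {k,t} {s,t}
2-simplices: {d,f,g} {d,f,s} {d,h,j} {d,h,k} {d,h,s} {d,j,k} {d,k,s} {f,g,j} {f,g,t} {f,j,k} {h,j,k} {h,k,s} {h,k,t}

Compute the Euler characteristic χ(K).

χ(K)=-4

n_0=8 n_1=25 n_2=13
χ=+8−25+13=-4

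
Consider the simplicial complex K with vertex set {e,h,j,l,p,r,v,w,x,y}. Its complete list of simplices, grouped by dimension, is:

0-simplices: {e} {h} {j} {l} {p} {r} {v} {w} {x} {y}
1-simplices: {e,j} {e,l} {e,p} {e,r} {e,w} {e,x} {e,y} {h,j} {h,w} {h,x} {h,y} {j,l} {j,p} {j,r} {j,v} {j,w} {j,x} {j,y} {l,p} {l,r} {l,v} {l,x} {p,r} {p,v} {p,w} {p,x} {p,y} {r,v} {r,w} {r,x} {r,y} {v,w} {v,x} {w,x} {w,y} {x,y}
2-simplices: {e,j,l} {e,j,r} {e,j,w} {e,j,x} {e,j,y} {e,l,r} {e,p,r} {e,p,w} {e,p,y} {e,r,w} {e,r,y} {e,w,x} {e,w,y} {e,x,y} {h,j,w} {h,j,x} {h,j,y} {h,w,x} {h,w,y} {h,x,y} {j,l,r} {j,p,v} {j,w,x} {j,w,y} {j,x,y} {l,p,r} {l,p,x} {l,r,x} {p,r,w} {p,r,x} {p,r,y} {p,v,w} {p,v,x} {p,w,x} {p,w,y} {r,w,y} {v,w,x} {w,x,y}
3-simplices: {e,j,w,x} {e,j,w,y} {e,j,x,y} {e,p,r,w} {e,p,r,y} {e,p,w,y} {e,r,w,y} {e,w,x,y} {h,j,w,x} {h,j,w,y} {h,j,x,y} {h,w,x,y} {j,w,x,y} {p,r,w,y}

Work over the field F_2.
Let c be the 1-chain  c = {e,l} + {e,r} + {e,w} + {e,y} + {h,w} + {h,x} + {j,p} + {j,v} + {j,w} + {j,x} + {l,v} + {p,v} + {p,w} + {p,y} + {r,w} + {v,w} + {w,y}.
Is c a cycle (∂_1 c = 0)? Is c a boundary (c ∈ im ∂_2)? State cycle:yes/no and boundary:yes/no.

n_0=10 n_1=36 n_2=38 n_3=14  [Z2]
∂1: piv[ej,el,ep,er,ew,ex,ey,hj,jv] rk=9  ker:hw,hx,hy,jl,jp,jr,jw,jx,jy,lp,lr,lv,lx,pr,pv,pw,px,py,rv,rw,rx,ry,vw,vx,wx,wy,xy
∂2: piv[ejl,ejr,ejw,ejx,ejy,elr,epr,epw,epy,erw,ery,ewx,ewy,exy,hjw,hjx,hjy,jpv,lpr,lpx,lrx,pvw,pvx,pwx] rk=24  ker:hwx,hwy,hxy,jlr,jwx,jwy,jxy,prw,prx,pry,pwy,rwy,vwx,wxy
∂3: piv[ejwx,ejwy,ejxy,eprw,epry,epwy,erwy,ewxy,hjwx,hjwy,hjxy] rk=11  ker:hwxy,jwxy,prwy
∂1c = {w} + {y}

cycle:no boundary:no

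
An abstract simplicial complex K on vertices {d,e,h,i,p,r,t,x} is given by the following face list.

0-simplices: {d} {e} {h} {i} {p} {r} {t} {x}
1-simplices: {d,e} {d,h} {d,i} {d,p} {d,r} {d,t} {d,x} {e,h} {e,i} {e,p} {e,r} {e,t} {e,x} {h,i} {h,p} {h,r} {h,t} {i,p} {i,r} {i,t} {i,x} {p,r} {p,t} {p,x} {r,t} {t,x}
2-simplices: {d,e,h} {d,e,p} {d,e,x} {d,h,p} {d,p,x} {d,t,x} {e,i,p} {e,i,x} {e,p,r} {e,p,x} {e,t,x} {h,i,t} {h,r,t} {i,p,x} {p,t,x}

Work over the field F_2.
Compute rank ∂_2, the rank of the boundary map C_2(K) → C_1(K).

rank∂_2=13

n_0=8 n_1=26 n_2=15  [Z2]
∂1: piv[de,dh,di,dp,dr,dt,dx] rk=7  ker:eh,ei,ep,er,et,ex,hi,hp,hr,ht,ip,ir,it,ix,pr,pt,px,rt,tx
∂2: piv[deh,dep,dex,dhp,dpx,dtx,eip,eix,epr,etx,hit,hrt,ptx] rk=13  ker:epx,ipx
rk∂_2=13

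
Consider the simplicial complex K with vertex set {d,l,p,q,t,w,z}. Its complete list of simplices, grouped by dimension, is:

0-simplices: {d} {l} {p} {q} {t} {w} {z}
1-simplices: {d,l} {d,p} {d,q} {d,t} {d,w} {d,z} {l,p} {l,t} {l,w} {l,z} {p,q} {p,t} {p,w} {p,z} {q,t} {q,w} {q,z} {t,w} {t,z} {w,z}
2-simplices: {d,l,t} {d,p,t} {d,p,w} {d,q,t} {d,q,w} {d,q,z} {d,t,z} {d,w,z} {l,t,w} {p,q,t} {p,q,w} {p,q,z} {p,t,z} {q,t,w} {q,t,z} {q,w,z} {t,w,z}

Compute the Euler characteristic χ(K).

n_0=7 n_1=20 n_2=17
χ=+7−20+17=4

χ(K)=4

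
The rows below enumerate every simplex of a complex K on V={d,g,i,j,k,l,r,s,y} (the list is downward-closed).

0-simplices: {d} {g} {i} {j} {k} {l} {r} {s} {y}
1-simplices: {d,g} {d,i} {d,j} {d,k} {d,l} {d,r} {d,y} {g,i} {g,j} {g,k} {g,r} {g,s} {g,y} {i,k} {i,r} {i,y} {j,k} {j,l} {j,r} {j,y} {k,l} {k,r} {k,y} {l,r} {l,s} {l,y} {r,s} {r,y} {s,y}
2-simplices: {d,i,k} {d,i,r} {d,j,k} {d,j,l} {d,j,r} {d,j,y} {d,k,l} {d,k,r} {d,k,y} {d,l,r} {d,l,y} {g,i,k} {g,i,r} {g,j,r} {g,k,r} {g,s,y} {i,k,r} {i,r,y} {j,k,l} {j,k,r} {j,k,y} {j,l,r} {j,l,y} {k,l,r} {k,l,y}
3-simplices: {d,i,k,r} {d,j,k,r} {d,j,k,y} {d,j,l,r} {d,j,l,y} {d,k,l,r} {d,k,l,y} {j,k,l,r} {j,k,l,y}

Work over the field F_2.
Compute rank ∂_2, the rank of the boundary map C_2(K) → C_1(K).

n_0=9 n_1=29 n_2=25 n_3=9  [Z2]
∂1: piv[dg,di,dj,dk,dl,dr,dy,gs] rk=8  ker:gi,gj,gk,gr,gy,ik,ir,iy,jk,jl,jr,jy,kl,kr,ky,lr,ls,ly,rs,ry,sy
∂2: piv[dik,dir,djk,djl,djr,djy,dkl,dkr,dky,dlr,dly,gik,gir,gjr,gsy,iry] rk=16  ker:gkr,ikr,jkl,jkr,jky,jlr,jly,klr,kly
∂3: piv[dikr,djkr,djky,djlr,djly,dklr,dkly,jklr] rk=8  ker:jkly
rk∂_2=16

rank∂_2=16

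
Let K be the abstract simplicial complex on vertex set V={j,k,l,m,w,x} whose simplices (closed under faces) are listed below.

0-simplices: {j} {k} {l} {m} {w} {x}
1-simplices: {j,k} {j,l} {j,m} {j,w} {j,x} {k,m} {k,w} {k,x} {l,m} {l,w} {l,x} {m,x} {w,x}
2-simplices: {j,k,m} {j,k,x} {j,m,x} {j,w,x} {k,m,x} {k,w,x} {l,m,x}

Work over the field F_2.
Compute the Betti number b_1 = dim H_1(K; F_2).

b_1=2

n_0=6 n_1=13 n_2=7  [Z2]
∂1: piv[jk,jl,jm,jw,jx] rk=5  ker:km,kw,kx,lm,lw,lx,mx,wx
∂2: piv[jkm,jkx,jmx,jwx,kwx,lmx] rk=6  ker:kmx
b_1=(13−5)−6=2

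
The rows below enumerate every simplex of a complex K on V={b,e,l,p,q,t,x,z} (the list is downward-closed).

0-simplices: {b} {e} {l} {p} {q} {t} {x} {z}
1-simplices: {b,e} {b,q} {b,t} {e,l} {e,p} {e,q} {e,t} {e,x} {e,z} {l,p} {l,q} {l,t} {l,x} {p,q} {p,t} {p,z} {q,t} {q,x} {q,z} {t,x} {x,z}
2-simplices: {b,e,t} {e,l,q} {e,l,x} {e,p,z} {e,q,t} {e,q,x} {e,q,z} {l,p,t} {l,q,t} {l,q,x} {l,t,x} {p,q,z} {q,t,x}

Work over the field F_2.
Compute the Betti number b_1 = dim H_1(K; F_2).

b_1=3

n_0=8 n_1=21 n_2=13  [Z2]
∂1: piv[be,bq,bt,el,ep,ex,ez] rk=7  ker:eq,et,lp,lq,lt,lx,pq,pt,pz,qt,qx,qz,tx,xz
∂2: piv[bet,elq,elx,epz,eqt,eqx,eqz,lpt,lqt,ltx,pqz] rk=11  ker:lqx,qtx
b_1=(21−7)−11=3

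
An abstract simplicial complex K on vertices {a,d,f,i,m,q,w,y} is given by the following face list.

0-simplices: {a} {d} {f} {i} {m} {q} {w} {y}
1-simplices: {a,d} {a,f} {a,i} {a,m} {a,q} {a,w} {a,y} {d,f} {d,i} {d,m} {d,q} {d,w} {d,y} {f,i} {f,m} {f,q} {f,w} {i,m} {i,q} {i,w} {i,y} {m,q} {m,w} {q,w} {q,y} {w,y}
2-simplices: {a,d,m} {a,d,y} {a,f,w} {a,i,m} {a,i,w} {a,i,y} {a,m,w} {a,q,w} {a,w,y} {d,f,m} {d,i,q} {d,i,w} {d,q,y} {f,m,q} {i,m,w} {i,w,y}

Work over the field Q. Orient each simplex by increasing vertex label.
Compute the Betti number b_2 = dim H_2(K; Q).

b_2=2

n_0=8 n_1=26 n_2=16  [Q]
∂1: piv[ad,af,ai,am,aq,aw,ay] rk=7  ker:df,di,dm,dq,dw,dy,fi,fm,fq,fw,im,iq,iw,iy,mq,mw,qw,qy,wy
∂2: piv[adm,ady,afw,aim,aiw,aiy,amw,aqw,awy,dfm,diq,diw,dqy,fmq] rk=14  ker:imw,iwy
b_2=(16−14)−0=2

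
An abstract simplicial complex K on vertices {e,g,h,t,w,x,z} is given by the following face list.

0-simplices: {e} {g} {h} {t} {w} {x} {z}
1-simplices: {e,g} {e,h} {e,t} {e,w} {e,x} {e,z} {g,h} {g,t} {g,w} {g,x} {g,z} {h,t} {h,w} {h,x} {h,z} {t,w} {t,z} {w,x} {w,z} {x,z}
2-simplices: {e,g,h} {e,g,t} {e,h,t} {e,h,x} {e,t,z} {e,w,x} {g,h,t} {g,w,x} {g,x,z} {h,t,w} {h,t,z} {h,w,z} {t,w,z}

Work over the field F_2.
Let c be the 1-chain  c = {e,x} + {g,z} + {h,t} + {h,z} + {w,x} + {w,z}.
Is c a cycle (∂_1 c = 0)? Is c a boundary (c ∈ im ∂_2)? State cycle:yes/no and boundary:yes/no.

n_0=7 n_1=20 n_2=13  [Z2]
∂1: piv[eg,eh,et,ew,ex,ez] rk=6  ker:gh,gt,gw,gx,gz,ht,hw,hx,hz,tw,tz,wx,wz,xz
∂2: piv[egh,egt,eht,ehx,etz,ewx,gwx,gxz,htw,htz,hwz] rk=11  ker:ght,twz
∂1c = {e} + {g} + {t} + {z}

cycle:no boundary:no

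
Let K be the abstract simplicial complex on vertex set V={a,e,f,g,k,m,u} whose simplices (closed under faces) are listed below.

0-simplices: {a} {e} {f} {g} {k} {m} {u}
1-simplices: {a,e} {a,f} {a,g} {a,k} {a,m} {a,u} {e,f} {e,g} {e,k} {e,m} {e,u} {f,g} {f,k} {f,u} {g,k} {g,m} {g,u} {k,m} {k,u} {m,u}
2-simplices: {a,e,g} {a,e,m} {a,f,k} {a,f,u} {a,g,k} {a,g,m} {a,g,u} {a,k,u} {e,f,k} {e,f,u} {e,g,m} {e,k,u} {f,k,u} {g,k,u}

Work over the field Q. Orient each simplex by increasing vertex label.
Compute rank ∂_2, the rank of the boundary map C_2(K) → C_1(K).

n_0=7 n_1=20 n_2=14  [Q]
∂1: piv[ae,af,ag,ak,am,au] rk=6  ker:ef,eg,ek,em,eu,fg,fk,fu,gk,gm,gu,km,ku,mu
∂2: piv[aeg,aem,afk,afu,agk,agm,agu,aku,efk,efu] rk=10  ker:egm,eku,fku,gku
rk∂_2=10

rank∂_2=10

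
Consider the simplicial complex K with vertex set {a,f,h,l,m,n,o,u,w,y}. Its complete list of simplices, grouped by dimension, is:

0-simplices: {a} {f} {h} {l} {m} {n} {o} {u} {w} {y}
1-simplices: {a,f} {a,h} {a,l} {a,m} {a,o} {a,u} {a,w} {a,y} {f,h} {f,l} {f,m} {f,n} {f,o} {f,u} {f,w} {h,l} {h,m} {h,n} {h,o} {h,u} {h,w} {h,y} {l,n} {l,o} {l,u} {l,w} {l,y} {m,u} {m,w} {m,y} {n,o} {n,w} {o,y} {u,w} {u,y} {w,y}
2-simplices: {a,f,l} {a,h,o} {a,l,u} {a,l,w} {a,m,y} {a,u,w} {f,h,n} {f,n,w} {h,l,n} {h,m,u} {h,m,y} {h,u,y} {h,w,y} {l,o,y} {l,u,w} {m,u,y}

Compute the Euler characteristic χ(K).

n_0=10 n_1=36 n_2=16
χ=+10−36+16=-10

χ(K)=-10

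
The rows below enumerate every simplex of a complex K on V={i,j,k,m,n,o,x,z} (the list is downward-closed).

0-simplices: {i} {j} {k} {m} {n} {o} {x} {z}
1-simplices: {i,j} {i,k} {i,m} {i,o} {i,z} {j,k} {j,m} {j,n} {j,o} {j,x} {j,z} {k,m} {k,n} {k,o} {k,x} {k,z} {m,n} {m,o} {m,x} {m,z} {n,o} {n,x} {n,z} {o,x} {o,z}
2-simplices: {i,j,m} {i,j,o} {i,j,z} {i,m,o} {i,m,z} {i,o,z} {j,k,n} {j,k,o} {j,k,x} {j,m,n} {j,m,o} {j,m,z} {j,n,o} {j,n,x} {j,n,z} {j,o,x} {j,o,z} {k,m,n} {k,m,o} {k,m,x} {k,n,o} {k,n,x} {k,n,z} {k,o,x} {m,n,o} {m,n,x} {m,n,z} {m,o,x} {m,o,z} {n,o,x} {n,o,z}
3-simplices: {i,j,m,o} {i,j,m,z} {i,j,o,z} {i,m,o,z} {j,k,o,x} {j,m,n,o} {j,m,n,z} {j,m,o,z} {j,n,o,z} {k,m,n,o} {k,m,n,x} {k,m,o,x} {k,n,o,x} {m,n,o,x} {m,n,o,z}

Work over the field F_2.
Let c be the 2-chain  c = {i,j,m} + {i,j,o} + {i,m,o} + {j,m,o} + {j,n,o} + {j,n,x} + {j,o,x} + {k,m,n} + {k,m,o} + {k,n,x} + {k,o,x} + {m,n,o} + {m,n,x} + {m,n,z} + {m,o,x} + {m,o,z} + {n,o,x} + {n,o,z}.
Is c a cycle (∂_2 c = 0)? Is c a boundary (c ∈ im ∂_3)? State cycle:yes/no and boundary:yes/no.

cycle:yes boundary:no

n_0=8 n_1=25 n_2=31 n_3=15  [Z2]
∂1: piv[ij,ik,im,io,iz,jn,jx] rk=7  ker:jk,jm,jo,jz,km,kn,ko,kx,kz,mn,mo,mx,mz,no,nx,nz,ox,oz
∂2: piv[ijm,ijo,ijz,imo,imz,ioz,jkn,jko,jkx,jmn,jno,jnx,jnz,jox,kmn,kmx,knz] rk=17  ker:jmo,jmz,joz,kmo,kno,knx,kox,mno,mnx,mnz,mox,moz,nox,noz
∂3: piv[ijmo,ijmz,ijoz,imoz,jkox,jmno,jmnz,jnoz,kmno,kmnx,kmox,knox] rk=12  ker:jmoz,mnox,mnoz
∂2c = 0
c vs im∂3: residual ≠ 0 ⇒ not boundary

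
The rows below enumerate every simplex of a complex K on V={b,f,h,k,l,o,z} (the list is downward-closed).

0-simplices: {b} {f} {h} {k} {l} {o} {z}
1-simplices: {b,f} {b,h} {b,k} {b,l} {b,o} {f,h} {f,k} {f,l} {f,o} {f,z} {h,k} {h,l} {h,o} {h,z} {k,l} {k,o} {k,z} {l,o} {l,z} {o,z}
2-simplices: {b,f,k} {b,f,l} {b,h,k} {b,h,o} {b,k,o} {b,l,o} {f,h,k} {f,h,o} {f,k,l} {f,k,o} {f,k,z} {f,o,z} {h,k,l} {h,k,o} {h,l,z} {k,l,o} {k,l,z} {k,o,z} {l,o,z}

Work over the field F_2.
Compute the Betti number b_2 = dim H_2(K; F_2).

n_0=7 n_1=20 n_2=19  [Z2]
∂1: piv[bf,bh,bk,bl,bo,fz] rk=6  ker:fh,fk,fl,fo,hk,hl,ho,hz,kl,ko,kz,lo,lz,oz
∂2: piv[bfk,bfl,bhk,bho,bko,blo,fhk,fho,fkl,fkz,foz,hkl,hlz,klz] rk=14  ker:fko,hko,klo,koz,loz
b_2=(19−14)−0=5

b_2=5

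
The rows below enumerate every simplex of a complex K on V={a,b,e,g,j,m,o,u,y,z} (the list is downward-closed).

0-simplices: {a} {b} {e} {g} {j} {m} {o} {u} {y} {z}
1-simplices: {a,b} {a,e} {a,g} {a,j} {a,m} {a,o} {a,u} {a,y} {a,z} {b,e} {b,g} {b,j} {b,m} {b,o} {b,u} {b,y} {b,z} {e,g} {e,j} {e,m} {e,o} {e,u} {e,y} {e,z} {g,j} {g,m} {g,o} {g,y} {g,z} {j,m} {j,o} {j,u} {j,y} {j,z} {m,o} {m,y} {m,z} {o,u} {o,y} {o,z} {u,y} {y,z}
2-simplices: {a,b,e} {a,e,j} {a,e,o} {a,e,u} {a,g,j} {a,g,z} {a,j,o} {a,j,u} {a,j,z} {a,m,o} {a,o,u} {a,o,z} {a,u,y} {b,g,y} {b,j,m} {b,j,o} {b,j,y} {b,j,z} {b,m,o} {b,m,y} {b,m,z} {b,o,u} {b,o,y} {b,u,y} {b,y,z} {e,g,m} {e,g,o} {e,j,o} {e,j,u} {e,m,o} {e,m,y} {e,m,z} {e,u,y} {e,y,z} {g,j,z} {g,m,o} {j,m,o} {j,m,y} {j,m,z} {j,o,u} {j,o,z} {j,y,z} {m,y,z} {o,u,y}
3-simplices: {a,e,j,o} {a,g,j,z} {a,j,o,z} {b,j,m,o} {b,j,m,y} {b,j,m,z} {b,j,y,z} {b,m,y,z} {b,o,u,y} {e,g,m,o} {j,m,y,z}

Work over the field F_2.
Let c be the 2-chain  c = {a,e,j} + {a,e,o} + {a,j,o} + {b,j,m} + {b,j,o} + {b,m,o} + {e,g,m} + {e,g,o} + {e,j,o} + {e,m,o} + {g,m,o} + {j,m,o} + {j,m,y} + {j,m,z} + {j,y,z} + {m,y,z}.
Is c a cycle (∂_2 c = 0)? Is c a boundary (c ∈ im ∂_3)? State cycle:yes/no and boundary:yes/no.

cycle:yes boundary:yes

n_0=10 n_1=42 n_2=44 n_3=11  [Z2]
∂1: piv[ab,ae,ag,aj,am,ao,au,ay,az] rk=9  ker:be,bg,bj,bm,bo,bu,by,bz,eg,ej,em,eo,eu,ey,ez,gj,gm,go,gy,gz,jm,jo,ju,jy,jz,mo,my,mz,ou,oy,oz,uy,yz
∂2: piv[abe,aej,aeo,aeu,agj,agz,ajo,aju,ajz,amo,aou,aoz,auy,bgy,bjm,bjo,bjy,bjz,bmo,bmy,bmz,bou,boy,buy,byz,egm,ego,emo,emy,emz] rk=30  ker:ejo,eju,euy,eyz,gjz,gmo,jmo,jmy,jmz,jou,joz,jyz,myz,ouy
∂3: piv[aejo,agjz,ajoz,bjmo,bjmy,bjmz,bjyz,bmyz,bouy,egmo] rk=10  ker:jmyz
∂2c = 0
c vs im∂3: reduces to 0 ⇒ boundary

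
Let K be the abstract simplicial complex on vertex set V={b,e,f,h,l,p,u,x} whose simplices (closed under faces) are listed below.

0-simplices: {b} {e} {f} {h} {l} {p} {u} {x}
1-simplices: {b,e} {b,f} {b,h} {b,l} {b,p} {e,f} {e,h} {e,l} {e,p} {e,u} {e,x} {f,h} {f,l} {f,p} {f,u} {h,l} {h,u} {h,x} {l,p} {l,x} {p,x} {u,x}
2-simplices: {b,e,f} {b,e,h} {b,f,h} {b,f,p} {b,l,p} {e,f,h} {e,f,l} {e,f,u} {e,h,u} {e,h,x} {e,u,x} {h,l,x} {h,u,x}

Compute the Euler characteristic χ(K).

χ(K)=-1

n_0=8 n_1=22 n_2=13
χ=+8−22+13=-1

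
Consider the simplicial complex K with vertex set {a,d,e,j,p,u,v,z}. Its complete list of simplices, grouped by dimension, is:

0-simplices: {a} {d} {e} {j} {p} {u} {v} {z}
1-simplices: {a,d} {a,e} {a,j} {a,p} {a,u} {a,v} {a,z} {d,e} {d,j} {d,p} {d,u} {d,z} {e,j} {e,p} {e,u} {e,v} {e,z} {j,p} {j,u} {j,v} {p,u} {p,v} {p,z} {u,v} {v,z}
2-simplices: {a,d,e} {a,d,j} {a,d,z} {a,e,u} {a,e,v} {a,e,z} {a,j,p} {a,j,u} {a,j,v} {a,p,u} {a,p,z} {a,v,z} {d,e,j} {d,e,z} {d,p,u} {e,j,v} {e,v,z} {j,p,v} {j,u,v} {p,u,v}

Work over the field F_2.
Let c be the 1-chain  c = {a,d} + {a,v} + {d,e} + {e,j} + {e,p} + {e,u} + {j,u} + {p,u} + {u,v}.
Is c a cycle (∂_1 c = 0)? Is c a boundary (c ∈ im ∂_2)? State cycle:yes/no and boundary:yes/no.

n_0=8 n_1=25 n_2=20  [Z2]
∂1: piv[ad,ae,aj,ap,au,av,az] rk=7  ker:de,dj,dp,du,dz,ej,ep,eu,ev,ez,jp,ju,jv,pu,pv,pz,uv,vz
∂2: piv[ade,adj,adz,aeu,aev,aez,ajp,aju,ajv,apu,apz,avz,dej,dpu,jpv,juv] rk=16  ker:dez,ejv,evz,puv
∂1c = 0
c vs im∂2: residual ≠ 0 ⇒ not boundary

cycle:yes boundary:no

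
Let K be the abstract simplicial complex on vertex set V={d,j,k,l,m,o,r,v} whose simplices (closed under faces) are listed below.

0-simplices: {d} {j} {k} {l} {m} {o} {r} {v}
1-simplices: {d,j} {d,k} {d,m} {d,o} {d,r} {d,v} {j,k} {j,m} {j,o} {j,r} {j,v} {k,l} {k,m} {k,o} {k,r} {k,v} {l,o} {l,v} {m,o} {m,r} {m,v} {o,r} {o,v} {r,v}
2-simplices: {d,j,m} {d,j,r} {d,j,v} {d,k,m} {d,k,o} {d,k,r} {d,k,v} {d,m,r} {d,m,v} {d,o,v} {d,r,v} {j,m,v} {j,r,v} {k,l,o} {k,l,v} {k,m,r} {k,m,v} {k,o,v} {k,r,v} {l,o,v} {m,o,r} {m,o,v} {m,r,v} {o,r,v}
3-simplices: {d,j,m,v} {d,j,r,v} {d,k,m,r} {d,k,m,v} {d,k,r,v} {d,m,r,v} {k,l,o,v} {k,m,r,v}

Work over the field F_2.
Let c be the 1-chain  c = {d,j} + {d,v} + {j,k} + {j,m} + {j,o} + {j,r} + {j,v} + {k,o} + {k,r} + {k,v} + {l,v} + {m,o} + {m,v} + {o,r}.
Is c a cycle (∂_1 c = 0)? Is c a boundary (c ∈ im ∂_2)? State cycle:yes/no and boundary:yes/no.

cycle:no boundary:no

n_0=8 n_1=24 n_2=24 n_3=8  [Z2]
∂1: piv[dj,dk,dm,do,dr,dv,kl] rk=7  ker:jk,jm,jo,jr,jv,km,ko,kr,kv,lo,lv,mo,mr,mv,or,ov,rv
∂2: piv[djm,djr,djv,dkm,dko,dkr,dkv,dmr,dmv,dov,drv,klo,klv,mor,mov] rk=15  ker:jmv,jrv,kmr,kmv,kov,krv,lov,mrv,orv
∂3: piv[djmv,djrv,dkmr,dkmv,dkrv,dmrv,klov] rk=7  ker:kmrv
∂1c = {l} + {m} + {r} + {v}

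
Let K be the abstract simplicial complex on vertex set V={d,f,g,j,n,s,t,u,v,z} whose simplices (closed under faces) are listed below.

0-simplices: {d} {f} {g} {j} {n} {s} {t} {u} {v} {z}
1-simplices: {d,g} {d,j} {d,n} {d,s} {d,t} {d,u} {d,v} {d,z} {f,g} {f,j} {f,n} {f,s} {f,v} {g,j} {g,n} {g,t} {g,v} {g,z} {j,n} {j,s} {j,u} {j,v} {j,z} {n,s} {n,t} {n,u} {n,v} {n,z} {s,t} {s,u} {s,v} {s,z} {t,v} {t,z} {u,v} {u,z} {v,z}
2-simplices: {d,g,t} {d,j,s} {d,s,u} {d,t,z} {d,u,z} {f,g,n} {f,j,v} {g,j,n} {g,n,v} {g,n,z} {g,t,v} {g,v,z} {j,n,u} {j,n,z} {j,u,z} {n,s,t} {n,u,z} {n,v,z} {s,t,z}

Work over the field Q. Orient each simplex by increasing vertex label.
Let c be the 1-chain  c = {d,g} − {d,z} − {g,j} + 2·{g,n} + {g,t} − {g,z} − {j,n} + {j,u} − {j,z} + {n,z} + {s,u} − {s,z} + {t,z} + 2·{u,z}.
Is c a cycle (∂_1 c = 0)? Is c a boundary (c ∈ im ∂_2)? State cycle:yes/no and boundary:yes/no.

n_0=10 n_1=37 n_2=19  [Q]
∂1: piv[dg,dj,dn,ds,dt,du,dv,dz,fg] rk=9  ker:fj,fn,fs,fv,gj,gn,gt,gv,gz,jn,js,ju,jv,jz,ns,nt,nu,nv,nz,st,su,sv,sz,tv,tz,uv,uz,vz
∂2: piv[dgt,djs,dsu,dtz,duz,fgn,fjv,gjn,gnv,gnz,gtv,gvz,jnu,jnz,juz,nst,stz] rk=17  ker:nuz,nvz
∂1c = 0
c vs im∂2: residual ≠ 0 ⇒ not boundary

cycle:yes boundary:no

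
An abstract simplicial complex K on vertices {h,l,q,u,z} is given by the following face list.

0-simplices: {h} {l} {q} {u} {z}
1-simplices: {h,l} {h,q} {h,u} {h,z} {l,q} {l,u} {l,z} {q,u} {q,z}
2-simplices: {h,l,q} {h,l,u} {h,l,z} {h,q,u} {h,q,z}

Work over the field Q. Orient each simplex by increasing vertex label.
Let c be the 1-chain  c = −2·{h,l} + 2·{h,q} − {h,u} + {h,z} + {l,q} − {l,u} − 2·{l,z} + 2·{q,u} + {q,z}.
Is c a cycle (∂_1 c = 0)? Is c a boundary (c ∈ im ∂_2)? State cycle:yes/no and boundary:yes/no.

cycle:yes boundary:yes

n_0=5 n_1=9 n_2=5  [Q]
∂1: piv[hl,hq,hu,hz] rk=4  ker:lq,lu,lz,qu,qz
∂2: piv[hlq,hlu,hlz,hqu,hqz] rk=5
∂1c = 0
c vs im∂2: reduces to 0 ⇒ boundary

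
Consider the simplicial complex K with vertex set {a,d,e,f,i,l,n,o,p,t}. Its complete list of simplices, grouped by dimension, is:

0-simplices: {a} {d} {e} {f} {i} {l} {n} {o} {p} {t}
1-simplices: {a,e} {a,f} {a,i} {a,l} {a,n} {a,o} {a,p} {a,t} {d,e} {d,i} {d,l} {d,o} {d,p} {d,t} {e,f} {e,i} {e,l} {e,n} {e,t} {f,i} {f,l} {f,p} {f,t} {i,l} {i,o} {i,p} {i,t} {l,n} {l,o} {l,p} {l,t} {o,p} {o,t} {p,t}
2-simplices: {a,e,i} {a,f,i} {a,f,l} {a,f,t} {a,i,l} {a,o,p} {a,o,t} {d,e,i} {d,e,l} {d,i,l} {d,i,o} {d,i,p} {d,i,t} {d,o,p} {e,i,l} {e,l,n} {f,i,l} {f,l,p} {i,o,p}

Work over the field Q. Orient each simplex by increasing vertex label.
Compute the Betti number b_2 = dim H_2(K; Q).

n_0=10 n_1=34 n_2=19  [Q]
∂1: piv[ae,af,ai,al,an,ao,ap,at,de] rk=9  ker:di,dl,do,dp,dt,ef,ei,el,en,et,fi,fl,fp,ft,il,io,ip,it,ln,lo,lp,lt,op,ot,pt
∂2: piv[aei,afi,afl,aft,ail,aop,aot,dei,del,dil,dio,dip,dit,dop,eln,flp] rk=16  ker:eil,fil,iop
b_2=(19−16)−0=3

b_2=3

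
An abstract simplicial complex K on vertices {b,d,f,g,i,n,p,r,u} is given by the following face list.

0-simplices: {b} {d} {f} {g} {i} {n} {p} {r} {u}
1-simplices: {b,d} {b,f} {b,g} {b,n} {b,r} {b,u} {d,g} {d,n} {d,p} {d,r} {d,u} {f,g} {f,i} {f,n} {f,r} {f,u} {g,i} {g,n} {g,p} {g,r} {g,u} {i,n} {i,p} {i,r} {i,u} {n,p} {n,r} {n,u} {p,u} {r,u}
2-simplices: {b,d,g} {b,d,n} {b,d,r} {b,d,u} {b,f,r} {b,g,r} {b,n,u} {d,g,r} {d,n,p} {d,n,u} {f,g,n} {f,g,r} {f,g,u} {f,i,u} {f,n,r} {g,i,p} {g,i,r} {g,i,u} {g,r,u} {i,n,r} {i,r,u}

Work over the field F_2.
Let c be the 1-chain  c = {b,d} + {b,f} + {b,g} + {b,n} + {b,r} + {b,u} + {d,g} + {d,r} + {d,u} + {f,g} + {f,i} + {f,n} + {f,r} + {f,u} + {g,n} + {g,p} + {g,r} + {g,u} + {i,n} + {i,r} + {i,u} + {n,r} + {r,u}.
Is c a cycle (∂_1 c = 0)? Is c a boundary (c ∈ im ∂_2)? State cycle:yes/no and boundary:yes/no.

n_0=9 n_1=30 n_2=21  [Z2]
∂1: piv[bd,bf,bg,bn,br,bu,dp,fi] rk=8  ker:dg,dn,dr,du,fg,fn,fr,fu,gi,gn,gp,gr,gu,in,ip,ir,iu,np,nr,nu,pu,ru
∂2: piv[bdg,bdn,bdr,bdu,bfr,bgr,bnu,dnp,fgn,fgr,fgu,fiu,fnr,gip,gir,giu,gru,inr] rk=18  ker:dgr,dnu,iru
∂1c = {g} + {n} + {p} + {r}

cycle:no boundary:no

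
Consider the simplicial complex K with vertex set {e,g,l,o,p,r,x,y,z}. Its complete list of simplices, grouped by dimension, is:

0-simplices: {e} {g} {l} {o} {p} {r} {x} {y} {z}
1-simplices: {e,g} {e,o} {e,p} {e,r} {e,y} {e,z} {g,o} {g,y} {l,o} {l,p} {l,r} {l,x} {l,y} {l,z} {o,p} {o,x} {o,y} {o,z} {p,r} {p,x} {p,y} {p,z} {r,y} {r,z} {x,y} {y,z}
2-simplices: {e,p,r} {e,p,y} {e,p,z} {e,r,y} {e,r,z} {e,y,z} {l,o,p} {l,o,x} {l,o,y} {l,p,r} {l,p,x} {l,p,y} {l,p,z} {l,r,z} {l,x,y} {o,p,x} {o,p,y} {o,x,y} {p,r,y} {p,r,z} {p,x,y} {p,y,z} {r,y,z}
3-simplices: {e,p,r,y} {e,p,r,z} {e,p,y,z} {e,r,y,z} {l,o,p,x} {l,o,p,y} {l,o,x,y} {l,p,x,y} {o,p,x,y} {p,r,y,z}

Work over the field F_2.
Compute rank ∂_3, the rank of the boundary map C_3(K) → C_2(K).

n_0=9 n_1=26 n_2=23 n_3=10  [Z2]
∂1: piv[eg,eo,ep,er,ey,ez,lo,lx] rk=8  ker:go,gy,lp,lr,ly,lz,op,ox,oy,oz,pr,px,py,pz,ry,rz,xy,yz
∂2: piv[epr,epy,epz,ery,erz,eyz,lop,lox,loy,lpr,lpx,lpy,lpz,lxy] rk=14  ker:lrz,opx,opy,oxy,pry,prz,pxy,pyz,ryz
∂3: piv[epry,eprz,epyz,eryz,lopx,lopy,loxy,lpxy] rk=8  ker:opxy,pryz
rk∂_3=8

rank∂_3=8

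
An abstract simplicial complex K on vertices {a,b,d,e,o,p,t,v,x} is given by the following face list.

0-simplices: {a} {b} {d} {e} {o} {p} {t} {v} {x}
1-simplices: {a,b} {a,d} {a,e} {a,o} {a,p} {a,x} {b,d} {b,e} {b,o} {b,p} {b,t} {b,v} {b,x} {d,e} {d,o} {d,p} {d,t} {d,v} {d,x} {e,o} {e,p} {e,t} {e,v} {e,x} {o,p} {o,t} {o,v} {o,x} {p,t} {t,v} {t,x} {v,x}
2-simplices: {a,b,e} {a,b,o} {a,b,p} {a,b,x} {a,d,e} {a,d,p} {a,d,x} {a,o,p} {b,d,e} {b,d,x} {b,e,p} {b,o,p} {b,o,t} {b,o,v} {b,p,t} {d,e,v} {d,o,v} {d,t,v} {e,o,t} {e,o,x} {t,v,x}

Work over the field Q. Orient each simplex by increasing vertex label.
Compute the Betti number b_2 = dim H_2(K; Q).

n_0=9 n_1=32 n_2=21  [Q]
∂1: piv[ab,ad,ae,ao,ap,ax,bt,bv] rk=8  ker:bd,be,bo,bp,bx,de,do,dp,dt,dv,dx,eo,ep,et,ev,ex,op,ot,ov,ox,pt,tv,tx,vx
∂2: piv[abe,abo,abp,abx,ade,adp,adx,aop,bde,bep,bot,bov,bpt,dev,dov,dtv,eot,eox,tvx] rk=19  ker:bdx,bop
b_2=(21−19)−0=2

b_2=2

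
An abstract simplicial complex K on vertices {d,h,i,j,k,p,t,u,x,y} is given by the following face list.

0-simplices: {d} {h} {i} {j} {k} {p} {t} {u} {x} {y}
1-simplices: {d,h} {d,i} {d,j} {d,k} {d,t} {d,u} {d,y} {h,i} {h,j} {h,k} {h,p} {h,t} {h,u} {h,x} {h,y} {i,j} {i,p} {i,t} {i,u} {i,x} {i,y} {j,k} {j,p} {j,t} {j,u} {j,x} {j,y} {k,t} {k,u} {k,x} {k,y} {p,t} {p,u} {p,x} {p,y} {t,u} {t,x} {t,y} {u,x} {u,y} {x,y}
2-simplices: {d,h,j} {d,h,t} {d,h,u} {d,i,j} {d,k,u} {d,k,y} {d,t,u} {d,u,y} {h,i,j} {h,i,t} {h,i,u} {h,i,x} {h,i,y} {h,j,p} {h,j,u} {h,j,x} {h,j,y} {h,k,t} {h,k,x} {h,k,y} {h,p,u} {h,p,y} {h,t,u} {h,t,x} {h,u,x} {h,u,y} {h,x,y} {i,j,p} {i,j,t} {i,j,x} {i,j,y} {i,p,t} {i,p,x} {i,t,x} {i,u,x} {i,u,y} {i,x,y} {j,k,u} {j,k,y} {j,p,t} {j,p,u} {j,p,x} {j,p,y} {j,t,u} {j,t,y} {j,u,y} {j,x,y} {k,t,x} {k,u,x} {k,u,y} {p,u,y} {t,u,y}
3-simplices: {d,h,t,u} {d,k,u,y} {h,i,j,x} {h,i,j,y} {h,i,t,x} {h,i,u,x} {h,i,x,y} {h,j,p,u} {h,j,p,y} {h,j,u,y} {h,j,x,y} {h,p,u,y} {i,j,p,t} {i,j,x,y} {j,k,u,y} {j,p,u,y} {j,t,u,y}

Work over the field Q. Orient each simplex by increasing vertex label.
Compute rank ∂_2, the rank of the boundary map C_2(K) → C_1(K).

rank∂_2=32

n_0=10 n_1=41 n_2=52 n_3=17  [Q]
∂1: piv[dh,di,dj,dk,dt,du,dy,hp,hx] rk=9  ker:hi,hj,hk,ht,hu,hy,ij,ip,it,iu,ix,iy,jk,jp,jt,ju,jx,jy,kt,ku,kx,ky,pt,pu,px,py,tu,tx,ty,ux,uy,xy
∂2: piv[dhj,dht,dhu,dij,dku,dky,dtu,duy,hij,hit,hiu,hix,hiy,hjp,hju,hjx,hjy,hkt,hkx,hky,hpu,hpy,htx,hux,huy,hxy,ijp,ijt,ipt,ipx,jku,jty] rk=32  ker:htu,ijx,ijy,itx,iux,iuy,ixy,jky,jpt,jpu,jpx,jpy,jtu,juy,jxy,ktx,kux,kuy,puy,tuy
∂3: piv[dhtu,dkuy,hijx,hijy,hitx,hiux,hixy,hjpu,hjpy,hjuy,hjxy,hpuy,ijpt,jkuy,jtuy] rk=15  ker:ijxy,jpuy
rk∂_2=32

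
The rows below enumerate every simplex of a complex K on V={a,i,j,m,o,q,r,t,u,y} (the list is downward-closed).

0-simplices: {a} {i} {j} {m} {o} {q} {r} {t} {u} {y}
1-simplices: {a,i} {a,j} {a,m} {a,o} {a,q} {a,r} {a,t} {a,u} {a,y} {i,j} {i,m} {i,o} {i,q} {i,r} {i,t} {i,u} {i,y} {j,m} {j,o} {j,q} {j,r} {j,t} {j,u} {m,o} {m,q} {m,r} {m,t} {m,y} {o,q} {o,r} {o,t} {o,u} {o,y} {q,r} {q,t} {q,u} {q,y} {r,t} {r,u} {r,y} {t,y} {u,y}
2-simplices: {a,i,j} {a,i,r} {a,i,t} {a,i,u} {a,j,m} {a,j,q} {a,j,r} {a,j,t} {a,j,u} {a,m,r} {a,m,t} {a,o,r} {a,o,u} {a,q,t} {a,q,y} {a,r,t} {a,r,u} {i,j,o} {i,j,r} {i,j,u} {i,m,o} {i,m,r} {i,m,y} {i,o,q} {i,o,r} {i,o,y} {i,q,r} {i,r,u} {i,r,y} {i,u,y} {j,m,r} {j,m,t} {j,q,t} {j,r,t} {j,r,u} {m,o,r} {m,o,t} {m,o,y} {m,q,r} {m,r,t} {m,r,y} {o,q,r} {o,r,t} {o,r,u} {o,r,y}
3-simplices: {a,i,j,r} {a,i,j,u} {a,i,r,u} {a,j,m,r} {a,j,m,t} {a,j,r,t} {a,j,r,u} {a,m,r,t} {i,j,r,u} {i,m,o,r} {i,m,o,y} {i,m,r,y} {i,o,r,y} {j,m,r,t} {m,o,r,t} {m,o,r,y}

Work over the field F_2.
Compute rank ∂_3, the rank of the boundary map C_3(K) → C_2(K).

rank∂_3=13

n_0=10 n_1=42 n_2=45 n_3=16  [Z2]
∂1: piv[ai,aj,am,ao,aq,ar,at,au,ay] rk=9  ker:ij,im,io,iq,ir,it,iu,iy,jm,jo,jq,jr,jt,ju,mo,mq,mr,mt,my,oq,or,ot,ou,oy,qr,qt,qu,qy,rt,ru,ry,ty,uy
∂2: piv[aij,air,ait,aiu,ajm,ajq,ajr,ajt,aju,amr,amt,aor,aou,aqt,aqy,art,aru,ijo,imo,imr,imy,ioq,ior,ioy,iqr,iry,iuy,mot,mqr] rk=29  ker:ijr,iju,iru,jmr,jmt,jqt,jrt,jru,mor,moy,mrt,mry,oqr,ort,oru,ory
∂3: piv[aijr,aiju,airu,ajmr,ajmt,ajrt,ajru,amrt,imor,imoy,imry,iory,mort] rk=13  ker:ijru,jmrt,mory
rk∂_3=13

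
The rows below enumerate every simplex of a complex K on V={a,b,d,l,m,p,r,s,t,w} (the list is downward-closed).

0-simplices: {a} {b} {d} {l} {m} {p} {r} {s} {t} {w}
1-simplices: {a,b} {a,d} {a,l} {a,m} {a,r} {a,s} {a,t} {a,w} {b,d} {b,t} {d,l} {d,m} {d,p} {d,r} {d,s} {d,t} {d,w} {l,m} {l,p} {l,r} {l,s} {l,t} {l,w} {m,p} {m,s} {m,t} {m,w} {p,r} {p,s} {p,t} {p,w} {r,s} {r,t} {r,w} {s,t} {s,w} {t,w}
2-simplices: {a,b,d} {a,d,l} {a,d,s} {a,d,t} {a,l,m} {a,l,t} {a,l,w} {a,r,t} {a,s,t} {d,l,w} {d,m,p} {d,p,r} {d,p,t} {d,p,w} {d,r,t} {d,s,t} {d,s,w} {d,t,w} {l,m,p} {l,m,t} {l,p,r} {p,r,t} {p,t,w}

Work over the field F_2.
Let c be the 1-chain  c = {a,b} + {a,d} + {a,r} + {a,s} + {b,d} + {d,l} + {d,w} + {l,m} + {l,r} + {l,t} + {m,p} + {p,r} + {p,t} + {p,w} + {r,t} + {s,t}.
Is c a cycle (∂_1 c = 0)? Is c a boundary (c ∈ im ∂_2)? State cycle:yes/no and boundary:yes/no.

n_0=10 n_1=37 n_2=23  [Z2]
∂1: piv[ab,ad,al,am,ar,as,at,aw,dp] rk=9  ker:bd,bt,dl,dm,dr,ds,dt,dw,lm,lp,lr,ls,lt,lw,mp,ms,mt,mw,pr,ps,pt,pw,rs,rt,rw,st,sw,tw
∂2: piv[abd,adl,ads,adt,alm,alt,alw,art,ast,dlw,dmp,dpr,dpt,dpw,drt,dsw,dtw,lmp,lmt,lpr] rk=20  ker:dst,prt,ptw
∂1c = 0
c vs im∂2: reduces to 0 ⇒ boundary

cycle:yes boundary:yes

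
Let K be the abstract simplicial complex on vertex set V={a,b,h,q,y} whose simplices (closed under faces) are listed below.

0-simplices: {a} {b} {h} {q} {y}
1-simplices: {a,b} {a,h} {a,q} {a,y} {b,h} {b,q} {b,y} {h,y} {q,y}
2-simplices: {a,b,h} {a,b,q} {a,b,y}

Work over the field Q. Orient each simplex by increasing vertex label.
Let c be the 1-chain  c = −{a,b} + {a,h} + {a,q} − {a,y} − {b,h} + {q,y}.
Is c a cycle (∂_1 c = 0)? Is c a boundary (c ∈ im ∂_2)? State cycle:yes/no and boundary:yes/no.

n_0=5 n_1=9 n_2=3  [Q]
∂1: piv[ab,ah,aq,ay] rk=4  ker:bh,bq,by,hy,qy
∂2: piv[abh,abq,aby] rk=3
∂1c = 0
c vs im∂2: residual ≠ 0 ⇒ not boundary

cycle:yes boundary:no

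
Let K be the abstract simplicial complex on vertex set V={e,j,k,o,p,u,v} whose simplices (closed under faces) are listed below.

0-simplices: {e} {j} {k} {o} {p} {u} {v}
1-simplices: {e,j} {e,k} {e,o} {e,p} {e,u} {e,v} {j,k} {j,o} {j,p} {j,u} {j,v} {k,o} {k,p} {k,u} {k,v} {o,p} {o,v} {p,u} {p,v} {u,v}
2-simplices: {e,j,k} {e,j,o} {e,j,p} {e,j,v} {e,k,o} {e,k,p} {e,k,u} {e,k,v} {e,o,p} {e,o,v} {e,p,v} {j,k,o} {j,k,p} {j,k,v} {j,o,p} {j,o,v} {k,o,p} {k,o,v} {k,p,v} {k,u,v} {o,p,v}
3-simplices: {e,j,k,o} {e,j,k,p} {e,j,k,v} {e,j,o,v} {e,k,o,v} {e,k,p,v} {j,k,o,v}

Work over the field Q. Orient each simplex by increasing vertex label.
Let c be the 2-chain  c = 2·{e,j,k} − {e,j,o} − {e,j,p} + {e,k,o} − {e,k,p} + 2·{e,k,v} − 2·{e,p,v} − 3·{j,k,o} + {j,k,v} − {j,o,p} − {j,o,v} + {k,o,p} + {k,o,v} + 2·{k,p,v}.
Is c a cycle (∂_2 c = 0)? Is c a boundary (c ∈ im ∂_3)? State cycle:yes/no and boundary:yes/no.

cycle:yes boundary:no

n_0=7 n_1=20 n_2=21 n_3=7  [Q]
∂1: piv[ej,ek,eo,ep,eu,ev] rk=6  ker:jk,jo,jp,ju,jv,ko,kp,ku,kv,op,ov,pu,pv,uv
∂2: piv[ejk,ejo,ejp,ejv,eko,ekp,eku,ekv,eop,eov,epv,kuv] rk=12  ker:jko,jkp,jkv,jop,jov,kop,kov,kpv,opv
∂3: piv[ejko,ejkp,ejkv,ejov,ekov,ekpv] rk=6  ker:jkov
∂2c = 0
c vs im∂3: residual ≠ 0 ⇒ not boundary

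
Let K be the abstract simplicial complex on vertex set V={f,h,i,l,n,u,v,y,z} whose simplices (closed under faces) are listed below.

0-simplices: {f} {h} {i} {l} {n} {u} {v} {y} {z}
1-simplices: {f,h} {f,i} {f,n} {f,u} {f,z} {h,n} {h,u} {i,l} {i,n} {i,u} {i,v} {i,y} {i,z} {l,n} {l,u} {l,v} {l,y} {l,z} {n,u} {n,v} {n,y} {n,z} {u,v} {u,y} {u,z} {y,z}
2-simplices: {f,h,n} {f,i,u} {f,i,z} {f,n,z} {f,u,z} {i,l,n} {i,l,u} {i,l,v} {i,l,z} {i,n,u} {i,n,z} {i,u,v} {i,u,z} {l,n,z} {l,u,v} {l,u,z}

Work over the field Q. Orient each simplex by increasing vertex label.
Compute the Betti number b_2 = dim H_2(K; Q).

n_0=9 n_1=26 n_2=16  [Q]
∂1: piv[fh,fi,fn,fu,fz,il,iv,iy] rk=8  ker:hn,hu,in,iu,iz,ln,lu,lv,ly,lz,nu,nv,ny,nz,uv,uy,uz,yz
∂2: piv[fhn,fiu,fiz,fnz,fuz,iln,ilu,ilv,ilz,inu,inz,iuv] rk=12  ker:iuz,lnz,luv,luz
b_2=(16−12)−0=4

b_2=4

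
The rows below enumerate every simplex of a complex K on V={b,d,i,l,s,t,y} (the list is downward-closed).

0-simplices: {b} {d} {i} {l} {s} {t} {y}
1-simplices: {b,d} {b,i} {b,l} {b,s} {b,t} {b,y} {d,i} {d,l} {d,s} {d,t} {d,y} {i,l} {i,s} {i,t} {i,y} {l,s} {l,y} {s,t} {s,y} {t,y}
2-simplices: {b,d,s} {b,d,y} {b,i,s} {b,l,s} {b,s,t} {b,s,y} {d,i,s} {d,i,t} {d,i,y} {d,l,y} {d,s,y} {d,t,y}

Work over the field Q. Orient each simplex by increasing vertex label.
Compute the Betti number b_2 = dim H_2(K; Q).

n_0=7 n_1=20 n_2=12  [Q]
∂1: piv[bd,bi,bl,bs,bt,by] rk=6  ker:di,dl,ds,dt,dy,il,is,it,iy,ls,ly,st,sy,ty
∂2: piv[bds,bdy,bis,bls,bst,bsy,dis,dit,diy,dly,dty] rk=11  ker:dsy
b_2=(12−11)−0=1

b_2=1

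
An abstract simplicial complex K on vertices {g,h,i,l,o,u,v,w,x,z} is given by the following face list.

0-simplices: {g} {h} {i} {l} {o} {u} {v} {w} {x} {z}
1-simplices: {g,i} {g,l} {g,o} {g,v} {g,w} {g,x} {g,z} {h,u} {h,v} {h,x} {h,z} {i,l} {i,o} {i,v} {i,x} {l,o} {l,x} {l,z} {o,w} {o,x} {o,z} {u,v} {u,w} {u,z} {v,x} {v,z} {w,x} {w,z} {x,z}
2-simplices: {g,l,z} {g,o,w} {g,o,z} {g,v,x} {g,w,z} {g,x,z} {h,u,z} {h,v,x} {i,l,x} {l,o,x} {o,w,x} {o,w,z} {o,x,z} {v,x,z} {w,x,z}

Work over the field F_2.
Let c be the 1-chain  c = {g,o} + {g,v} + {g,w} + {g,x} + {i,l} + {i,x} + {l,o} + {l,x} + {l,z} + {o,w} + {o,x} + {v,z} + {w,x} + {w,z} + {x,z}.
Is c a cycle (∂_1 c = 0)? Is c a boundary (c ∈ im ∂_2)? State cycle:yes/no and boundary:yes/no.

cycle:yes boundary:no

n_0=10 n_1=29 n_2=15  [Z2]
∂1: piv[gi,gl,go,gv,gw,gx,gz,hu,hv] rk=9  ker:hx,hz,il,io,iv,ix,lo,lx,lz,ow,ox,oz,uv,uw,uz,vx,vz,wx,wz,xz
∂2: piv[glz,gow,goz,gvx,gwz,gxz,huz,hvx,ilx,lox,owx,oxz,vxz] rk=13  ker:owz,wxz
∂1c = 0
c vs im∂2: residual ≠ 0 ⇒ not boundary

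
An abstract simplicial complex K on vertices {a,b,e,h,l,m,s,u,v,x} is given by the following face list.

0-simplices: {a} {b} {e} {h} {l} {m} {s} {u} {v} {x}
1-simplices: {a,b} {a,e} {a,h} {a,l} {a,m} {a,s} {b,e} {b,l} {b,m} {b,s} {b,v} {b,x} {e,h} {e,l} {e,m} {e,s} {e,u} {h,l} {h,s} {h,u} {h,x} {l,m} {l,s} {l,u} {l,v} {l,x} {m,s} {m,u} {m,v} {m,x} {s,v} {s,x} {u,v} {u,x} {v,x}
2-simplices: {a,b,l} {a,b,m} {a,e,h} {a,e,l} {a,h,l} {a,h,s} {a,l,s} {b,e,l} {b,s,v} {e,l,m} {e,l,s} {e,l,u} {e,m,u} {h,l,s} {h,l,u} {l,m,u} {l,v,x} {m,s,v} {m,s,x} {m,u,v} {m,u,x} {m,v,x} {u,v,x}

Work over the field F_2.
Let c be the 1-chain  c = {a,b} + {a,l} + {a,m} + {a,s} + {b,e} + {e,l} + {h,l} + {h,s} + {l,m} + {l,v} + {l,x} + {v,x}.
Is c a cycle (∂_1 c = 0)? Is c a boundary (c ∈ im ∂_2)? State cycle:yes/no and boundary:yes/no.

cycle:yes boundary:no

n_0=10 n_1=35 n_2=23  [Z2]
∂1: piv[ab,ae,ah,al,am,as,bv,bx,eu] rk=9  ker:be,bl,bm,bs,eh,el,em,es,hl,hs,hu,hx,lm,ls,lu,lv,lx,ms,mu,mv,mx,sv,sx,uv,ux,vx
∂2: piv[abl,abm,aeh,ael,ahl,ahs,als,bel,bsv,elm,els,elu,emu,hlu,lvx,msv,msx,muv,mux,mvx] rk=20  ker:hls,lmu,uvx
∂1c = 0
c vs im∂2: residual ≠ 0 ⇒ not boundary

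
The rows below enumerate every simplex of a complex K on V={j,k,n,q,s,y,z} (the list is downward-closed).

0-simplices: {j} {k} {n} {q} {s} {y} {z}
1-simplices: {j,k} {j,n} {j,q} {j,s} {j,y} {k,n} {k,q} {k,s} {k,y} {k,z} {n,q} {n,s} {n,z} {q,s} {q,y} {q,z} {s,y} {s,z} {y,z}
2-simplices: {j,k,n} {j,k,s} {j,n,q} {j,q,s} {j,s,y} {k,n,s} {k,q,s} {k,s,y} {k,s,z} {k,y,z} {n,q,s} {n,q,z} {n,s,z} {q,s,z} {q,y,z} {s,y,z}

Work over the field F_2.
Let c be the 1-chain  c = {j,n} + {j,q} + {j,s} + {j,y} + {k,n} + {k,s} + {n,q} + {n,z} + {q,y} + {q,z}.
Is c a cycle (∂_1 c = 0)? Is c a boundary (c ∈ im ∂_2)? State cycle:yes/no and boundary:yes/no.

cycle:yes boundary:yes

n_0=7 n_1=19 n_2=16  [Z2]
∂1: piv[jk,jn,jq,js,jy,kz] rk=6  ker:kn,kq,ks,ky,nq,ns,nz,qs,qy,qz,sy,sz,yz
∂2: piv[jkn,jks,jnq,jqs,jsy,kns,kqs,ksy,ksz,kyz,nqz,nsz,qyz] rk=13  ker:nqs,qsz,syz
∂1c = 0
c vs im∂2: reduces to 0 ⇒ boundary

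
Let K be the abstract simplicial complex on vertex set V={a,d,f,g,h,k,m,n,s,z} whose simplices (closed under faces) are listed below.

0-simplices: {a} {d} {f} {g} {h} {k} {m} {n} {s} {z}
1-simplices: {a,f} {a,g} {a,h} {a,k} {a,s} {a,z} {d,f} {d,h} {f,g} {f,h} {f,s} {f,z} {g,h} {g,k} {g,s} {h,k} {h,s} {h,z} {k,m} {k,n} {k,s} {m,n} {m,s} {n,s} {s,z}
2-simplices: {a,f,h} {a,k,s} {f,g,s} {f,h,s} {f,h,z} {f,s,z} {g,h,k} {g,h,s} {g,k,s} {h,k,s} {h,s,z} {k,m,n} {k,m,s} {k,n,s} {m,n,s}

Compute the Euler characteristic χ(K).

χ(K)=0

n_0=10 n_1=25 n_2=15
χ=+10−25+15=0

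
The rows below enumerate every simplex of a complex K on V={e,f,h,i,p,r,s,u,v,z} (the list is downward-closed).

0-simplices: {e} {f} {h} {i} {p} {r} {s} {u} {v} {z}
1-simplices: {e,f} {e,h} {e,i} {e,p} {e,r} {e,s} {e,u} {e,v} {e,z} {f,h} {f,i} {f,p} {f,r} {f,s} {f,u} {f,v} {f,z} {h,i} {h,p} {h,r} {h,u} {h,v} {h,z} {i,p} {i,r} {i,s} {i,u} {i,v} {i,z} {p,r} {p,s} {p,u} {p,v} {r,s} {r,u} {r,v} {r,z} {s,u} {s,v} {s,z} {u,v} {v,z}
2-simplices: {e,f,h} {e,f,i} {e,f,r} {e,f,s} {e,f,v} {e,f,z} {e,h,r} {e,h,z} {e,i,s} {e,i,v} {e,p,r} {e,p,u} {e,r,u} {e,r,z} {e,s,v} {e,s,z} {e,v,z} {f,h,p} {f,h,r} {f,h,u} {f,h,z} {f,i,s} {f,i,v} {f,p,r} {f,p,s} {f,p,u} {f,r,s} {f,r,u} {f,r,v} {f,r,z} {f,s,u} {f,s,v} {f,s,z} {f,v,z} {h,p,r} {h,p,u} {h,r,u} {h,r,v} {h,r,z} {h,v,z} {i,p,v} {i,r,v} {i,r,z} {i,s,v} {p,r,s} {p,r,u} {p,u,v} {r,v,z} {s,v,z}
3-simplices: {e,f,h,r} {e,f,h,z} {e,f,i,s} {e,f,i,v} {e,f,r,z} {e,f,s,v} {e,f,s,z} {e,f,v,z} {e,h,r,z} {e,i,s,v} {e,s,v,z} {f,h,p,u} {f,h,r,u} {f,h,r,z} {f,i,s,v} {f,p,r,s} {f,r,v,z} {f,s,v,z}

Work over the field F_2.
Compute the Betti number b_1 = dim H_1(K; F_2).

b_1=3

n_0=10 n_1=42 n_2=49 n_3=18  [Z2]
∂1: piv[ef,eh,ei,ep,er,es,eu,ev,ez] rk=9  ker:fh,fi,fp,fr,fs,fu,fv,fz,hi,hp,hr,hu,hv,hz,ip,ir,is,iu,iv,iz,pr,ps,pu,pv,rs,ru,rv,rz,su,sv,sz,uv,vz
∂2: piv[efh,efi,efr,efs,efv,efz,ehr,ehz,eis,eiv,epr,epu,eru,erz,esv,esz,evz,fhp,fhu,fpr,fps,fpu,frs,frv,fsu,hrv,ipv,irv,irz,puv] rk=30  ker:fhr,fhz,fis,fiv,fru,frz,fsv,fsz,fvz,hpr,hpu,hru,hrz,hvz,isv,prs,pru,rvz,svz
∂3: piv[efhr,efhz,efis,efiv,efrz,efsv,efsz,efvz,ehrz,eisv,esvz,fhpu,fhru,fprs,frvz] rk=15  ker:fhrz,fisv,fsvz
b_1=(42−9)−30=3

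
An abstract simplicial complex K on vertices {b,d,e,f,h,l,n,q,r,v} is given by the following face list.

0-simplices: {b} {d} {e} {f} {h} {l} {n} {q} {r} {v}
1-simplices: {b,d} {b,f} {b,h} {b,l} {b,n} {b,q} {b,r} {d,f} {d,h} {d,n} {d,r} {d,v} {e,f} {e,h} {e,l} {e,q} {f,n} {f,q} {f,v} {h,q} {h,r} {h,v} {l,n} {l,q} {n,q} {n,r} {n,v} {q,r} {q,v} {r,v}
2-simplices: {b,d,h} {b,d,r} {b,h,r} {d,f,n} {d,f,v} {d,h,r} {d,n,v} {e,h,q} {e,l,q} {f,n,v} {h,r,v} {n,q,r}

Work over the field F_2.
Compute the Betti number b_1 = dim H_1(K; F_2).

n_0=10 n_1=30 n_2=12  [Z2]
∂1: piv[bd,bf,bh,bl,bn,bq,br,dv,ef] rk=9  ker:df,dh,dn,dr,eh,el,eq,fn,fq,fv,hq,hr,hv,ln,lq,nq,nr,nv,qr,qv,rv
∂2: piv[bdh,bdr,bhr,dfn,dfv,dnv,ehq,elq,hrv,nqr] rk=10  ker:dhr,fnv
b_1=(30−9)−10=11

b_1=11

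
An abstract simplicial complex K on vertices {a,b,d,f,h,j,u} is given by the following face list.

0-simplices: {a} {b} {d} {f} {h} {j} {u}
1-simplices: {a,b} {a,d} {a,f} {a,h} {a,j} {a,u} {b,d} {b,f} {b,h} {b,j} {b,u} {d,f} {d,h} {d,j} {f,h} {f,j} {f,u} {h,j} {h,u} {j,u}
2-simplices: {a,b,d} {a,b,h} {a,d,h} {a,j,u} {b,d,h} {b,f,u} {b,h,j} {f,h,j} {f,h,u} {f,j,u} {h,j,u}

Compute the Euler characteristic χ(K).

χ(K)=-2

n_0=7 n_1=20 n_2=11
χ=+7−20+11=-2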